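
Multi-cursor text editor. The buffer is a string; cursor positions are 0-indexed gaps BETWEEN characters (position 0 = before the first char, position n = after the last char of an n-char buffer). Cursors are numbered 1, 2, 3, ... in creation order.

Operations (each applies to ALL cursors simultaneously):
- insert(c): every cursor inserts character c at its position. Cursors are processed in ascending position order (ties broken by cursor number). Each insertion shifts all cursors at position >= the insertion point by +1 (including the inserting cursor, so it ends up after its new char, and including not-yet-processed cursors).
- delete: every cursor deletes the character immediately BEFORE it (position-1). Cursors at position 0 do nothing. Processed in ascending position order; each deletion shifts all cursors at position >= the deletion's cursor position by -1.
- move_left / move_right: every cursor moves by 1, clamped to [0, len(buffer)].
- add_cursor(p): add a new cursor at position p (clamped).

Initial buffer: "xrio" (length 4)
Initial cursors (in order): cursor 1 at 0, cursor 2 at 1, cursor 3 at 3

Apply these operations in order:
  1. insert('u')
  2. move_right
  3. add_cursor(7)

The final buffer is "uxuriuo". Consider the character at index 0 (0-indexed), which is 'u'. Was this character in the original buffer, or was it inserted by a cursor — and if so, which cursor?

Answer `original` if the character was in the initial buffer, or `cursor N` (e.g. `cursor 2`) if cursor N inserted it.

After op 1 (insert('u')): buffer="uxuriuo" (len 7), cursors c1@1 c2@3 c3@6, authorship 1.2..3.
After op 2 (move_right): buffer="uxuriuo" (len 7), cursors c1@2 c2@4 c3@7, authorship 1.2..3.
After op 3 (add_cursor(7)): buffer="uxuriuo" (len 7), cursors c1@2 c2@4 c3@7 c4@7, authorship 1.2..3.
Authorship (.=original, N=cursor N): 1 . 2 . . 3 .
Index 0: author = 1

Answer: cursor 1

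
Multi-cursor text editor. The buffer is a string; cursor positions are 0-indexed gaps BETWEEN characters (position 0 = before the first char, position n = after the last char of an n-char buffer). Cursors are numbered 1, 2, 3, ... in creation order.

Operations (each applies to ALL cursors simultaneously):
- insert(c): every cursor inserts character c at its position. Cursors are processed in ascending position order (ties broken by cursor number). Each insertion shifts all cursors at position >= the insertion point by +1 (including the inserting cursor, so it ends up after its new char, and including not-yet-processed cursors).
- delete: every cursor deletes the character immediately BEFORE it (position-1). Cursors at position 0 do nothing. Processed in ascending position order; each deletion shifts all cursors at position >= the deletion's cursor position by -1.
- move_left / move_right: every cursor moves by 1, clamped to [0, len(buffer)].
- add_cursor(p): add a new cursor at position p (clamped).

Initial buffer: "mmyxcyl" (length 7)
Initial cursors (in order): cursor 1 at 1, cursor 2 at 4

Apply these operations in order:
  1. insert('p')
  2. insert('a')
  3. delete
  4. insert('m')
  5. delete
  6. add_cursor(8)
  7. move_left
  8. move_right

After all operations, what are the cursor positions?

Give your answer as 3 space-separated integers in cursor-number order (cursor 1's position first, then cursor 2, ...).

Answer: 2 6 8

Derivation:
After op 1 (insert('p')): buffer="mpmyxpcyl" (len 9), cursors c1@2 c2@6, authorship .1...2...
After op 2 (insert('a')): buffer="mpamyxpacyl" (len 11), cursors c1@3 c2@8, authorship .11...22...
After op 3 (delete): buffer="mpmyxpcyl" (len 9), cursors c1@2 c2@6, authorship .1...2...
After op 4 (insert('m')): buffer="mpmmyxpmcyl" (len 11), cursors c1@3 c2@8, authorship .11...22...
After op 5 (delete): buffer="mpmyxpcyl" (len 9), cursors c1@2 c2@6, authorship .1...2...
After op 6 (add_cursor(8)): buffer="mpmyxpcyl" (len 9), cursors c1@2 c2@6 c3@8, authorship .1...2...
After op 7 (move_left): buffer="mpmyxpcyl" (len 9), cursors c1@1 c2@5 c3@7, authorship .1...2...
After op 8 (move_right): buffer="mpmyxpcyl" (len 9), cursors c1@2 c2@6 c3@8, authorship .1...2...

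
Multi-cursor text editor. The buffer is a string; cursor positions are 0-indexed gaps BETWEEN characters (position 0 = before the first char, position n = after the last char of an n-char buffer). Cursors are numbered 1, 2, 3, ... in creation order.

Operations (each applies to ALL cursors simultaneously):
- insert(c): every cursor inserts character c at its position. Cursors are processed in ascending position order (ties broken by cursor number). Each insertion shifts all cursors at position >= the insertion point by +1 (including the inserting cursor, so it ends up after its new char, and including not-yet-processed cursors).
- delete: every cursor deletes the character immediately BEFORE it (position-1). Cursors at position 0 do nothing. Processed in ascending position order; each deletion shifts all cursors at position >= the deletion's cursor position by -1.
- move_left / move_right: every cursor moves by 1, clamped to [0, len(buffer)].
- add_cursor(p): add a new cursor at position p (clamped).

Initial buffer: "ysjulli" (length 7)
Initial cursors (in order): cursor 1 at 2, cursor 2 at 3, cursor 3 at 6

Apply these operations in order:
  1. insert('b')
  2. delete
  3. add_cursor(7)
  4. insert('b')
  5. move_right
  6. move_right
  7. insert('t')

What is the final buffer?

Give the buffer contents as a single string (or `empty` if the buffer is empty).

After op 1 (insert('b')): buffer="ysbjbullbi" (len 10), cursors c1@3 c2@5 c3@9, authorship ..1.2...3.
After op 2 (delete): buffer="ysjulli" (len 7), cursors c1@2 c2@3 c3@6, authorship .......
After op 3 (add_cursor(7)): buffer="ysjulli" (len 7), cursors c1@2 c2@3 c3@6 c4@7, authorship .......
After op 4 (insert('b')): buffer="ysbjbullbib" (len 11), cursors c1@3 c2@5 c3@9 c4@11, authorship ..1.2...3.4
After op 5 (move_right): buffer="ysbjbullbib" (len 11), cursors c1@4 c2@6 c3@10 c4@11, authorship ..1.2...3.4
After op 6 (move_right): buffer="ysbjbullbib" (len 11), cursors c1@5 c2@7 c3@11 c4@11, authorship ..1.2...3.4
After op 7 (insert('t')): buffer="ysbjbtultlbibtt" (len 15), cursors c1@6 c2@9 c3@15 c4@15, authorship ..1.21..2.3.434

Answer: ysbjbtultlbibtt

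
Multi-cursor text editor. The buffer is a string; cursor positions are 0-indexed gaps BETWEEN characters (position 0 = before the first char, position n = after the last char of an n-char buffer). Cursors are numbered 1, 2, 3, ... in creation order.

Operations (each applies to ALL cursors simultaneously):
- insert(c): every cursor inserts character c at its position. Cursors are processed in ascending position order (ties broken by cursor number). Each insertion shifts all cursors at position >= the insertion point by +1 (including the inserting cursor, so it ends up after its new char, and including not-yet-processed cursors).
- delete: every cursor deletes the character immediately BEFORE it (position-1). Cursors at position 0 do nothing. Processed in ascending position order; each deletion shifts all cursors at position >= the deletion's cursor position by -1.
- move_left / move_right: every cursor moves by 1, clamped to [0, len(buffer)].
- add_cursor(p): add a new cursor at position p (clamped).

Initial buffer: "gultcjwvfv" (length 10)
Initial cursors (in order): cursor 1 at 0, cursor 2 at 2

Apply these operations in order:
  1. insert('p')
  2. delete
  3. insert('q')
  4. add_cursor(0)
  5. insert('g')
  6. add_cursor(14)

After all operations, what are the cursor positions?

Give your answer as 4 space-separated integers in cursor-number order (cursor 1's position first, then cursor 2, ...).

Answer: 3 7 1 14

Derivation:
After op 1 (insert('p')): buffer="pgupltcjwvfv" (len 12), cursors c1@1 c2@4, authorship 1..2........
After op 2 (delete): buffer="gultcjwvfv" (len 10), cursors c1@0 c2@2, authorship ..........
After op 3 (insert('q')): buffer="qguqltcjwvfv" (len 12), cursors c1@1 c2@4, authorship 1..2........
After op 4 (add_cursor(0)): buffer="qguqltcjwvfv" (len 12), cursors c3@0 c1@1 c2@4, authorship 1..2........
After op 5 (insert('g')): buffer="gqgguqgltcjwvfv" (len 15), cursors c3@1 c1@3 c2@7, authorship 311..22........
After op 6 (add_cursor(14)): buffer="gqgguqgltcjwvfv" (len 15), cursors c3@1 c1@3 c2@7 c4@14, authorship 311..22........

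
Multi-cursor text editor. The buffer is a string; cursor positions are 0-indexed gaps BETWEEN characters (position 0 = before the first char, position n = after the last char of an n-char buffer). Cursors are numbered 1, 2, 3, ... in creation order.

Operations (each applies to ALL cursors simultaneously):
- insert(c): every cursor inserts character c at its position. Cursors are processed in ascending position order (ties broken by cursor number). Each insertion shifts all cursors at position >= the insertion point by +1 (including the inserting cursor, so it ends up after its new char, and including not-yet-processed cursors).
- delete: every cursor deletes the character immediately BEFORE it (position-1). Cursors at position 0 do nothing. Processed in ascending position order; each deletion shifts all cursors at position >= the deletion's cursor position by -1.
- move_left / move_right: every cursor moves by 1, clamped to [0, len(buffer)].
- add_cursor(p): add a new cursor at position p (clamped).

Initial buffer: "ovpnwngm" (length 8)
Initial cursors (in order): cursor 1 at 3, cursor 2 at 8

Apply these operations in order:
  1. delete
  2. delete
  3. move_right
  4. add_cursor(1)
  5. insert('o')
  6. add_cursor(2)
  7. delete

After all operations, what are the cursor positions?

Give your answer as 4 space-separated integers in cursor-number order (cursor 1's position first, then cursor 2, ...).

After op 1 (delete): buffer="ovnwng" (len 6), cursors c1@2 c2@6, authorship ......
After op 2 (delete): buffer="onwn" (len 4), cursors c1@1 c2@4, authorship ....
After op 3 (move_right): buffer="onwn" (len 4), cursors c1@2 c2@4, authorship ....
After op 4 (add_cursor(1)): buffer="onwn" (len 4), cursors c3@1 c1@2 c2@4, authorship ....
After op 5 (insert('o')): buffer="oonowno" (len 7), cursors c3@2 c1@4 c2@7, authorship .3.1..2
After op 6 (add_cursor(2)): buffer="oonowno" (len 7), cursors c3@2 c4@2 c1@4 c2@7, authorship .3.1..2
After op 7 (delete): buffer="nwn" (len 3), cursors c3@0 c4@0 c1@1 c2@3, authorship ...

Answer: 1 3 0 0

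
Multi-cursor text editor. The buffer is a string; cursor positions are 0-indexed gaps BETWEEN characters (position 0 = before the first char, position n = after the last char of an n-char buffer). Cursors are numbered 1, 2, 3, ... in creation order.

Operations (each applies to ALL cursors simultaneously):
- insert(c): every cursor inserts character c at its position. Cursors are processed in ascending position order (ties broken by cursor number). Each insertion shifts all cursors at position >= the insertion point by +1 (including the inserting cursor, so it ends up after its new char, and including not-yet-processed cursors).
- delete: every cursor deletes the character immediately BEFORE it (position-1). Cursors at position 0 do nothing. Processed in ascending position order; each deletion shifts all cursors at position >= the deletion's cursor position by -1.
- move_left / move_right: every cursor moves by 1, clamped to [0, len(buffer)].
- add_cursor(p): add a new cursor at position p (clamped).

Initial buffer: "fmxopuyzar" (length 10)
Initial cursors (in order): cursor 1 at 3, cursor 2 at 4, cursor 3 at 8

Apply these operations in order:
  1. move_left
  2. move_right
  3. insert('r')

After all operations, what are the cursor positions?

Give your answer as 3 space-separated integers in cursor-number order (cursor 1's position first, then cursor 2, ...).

After op 1 (move_left): buffer="fmxopuyzar" (len 10), cursors c1@2 c2@3 c3@7, authorship ..........
After op 2 (move_right): buffer="fmxopuyzar" (len 10), cursors c1@3 c2@4 c3@8, authorship ..........
After op 3 (insert('r')): buffer="fmxrorpuyzrar" (len 13), cursors c1@4 c2@6 c3@11, authorship ...1.2....3..

Answer: 4 6 11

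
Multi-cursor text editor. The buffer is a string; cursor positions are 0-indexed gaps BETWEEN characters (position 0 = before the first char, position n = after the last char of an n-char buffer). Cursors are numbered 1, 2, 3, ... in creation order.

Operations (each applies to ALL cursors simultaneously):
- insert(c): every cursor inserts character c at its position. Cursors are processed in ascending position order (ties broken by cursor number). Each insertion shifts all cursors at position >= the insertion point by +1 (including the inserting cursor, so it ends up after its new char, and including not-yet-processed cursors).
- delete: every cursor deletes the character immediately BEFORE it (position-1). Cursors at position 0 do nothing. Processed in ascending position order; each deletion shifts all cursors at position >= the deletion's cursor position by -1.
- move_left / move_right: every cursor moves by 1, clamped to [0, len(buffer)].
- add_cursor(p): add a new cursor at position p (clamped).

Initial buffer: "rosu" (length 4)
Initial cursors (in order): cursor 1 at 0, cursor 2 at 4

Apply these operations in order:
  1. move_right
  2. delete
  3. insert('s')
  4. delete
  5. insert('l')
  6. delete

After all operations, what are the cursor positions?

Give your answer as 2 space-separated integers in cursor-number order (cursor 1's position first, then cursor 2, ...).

Answer: 0 2

Derivation:
After op 1 (move_right): buffer="rosu" (len 4), cursors c1@1 c2@4, authorship ....
After op 2 (delete): buffer="os" (len 2), cursors c1@0 c2@2, authorship ..
After op 3 (insert('s')): buffer="soss" (len 4), cursors c1@1 c2@4, authorship 1..2
After op 4 (delete): buffer="os" (len 2), cursors c1@0 c2@2, authorship ..
After op 5 (insert('l')): buffer="losl" (len 4), cursors c1@1 c2@4, authorship 1..2
After op 6 (delete): buffer="os" (len 2), cursors c1@0 c2@2, authorship ..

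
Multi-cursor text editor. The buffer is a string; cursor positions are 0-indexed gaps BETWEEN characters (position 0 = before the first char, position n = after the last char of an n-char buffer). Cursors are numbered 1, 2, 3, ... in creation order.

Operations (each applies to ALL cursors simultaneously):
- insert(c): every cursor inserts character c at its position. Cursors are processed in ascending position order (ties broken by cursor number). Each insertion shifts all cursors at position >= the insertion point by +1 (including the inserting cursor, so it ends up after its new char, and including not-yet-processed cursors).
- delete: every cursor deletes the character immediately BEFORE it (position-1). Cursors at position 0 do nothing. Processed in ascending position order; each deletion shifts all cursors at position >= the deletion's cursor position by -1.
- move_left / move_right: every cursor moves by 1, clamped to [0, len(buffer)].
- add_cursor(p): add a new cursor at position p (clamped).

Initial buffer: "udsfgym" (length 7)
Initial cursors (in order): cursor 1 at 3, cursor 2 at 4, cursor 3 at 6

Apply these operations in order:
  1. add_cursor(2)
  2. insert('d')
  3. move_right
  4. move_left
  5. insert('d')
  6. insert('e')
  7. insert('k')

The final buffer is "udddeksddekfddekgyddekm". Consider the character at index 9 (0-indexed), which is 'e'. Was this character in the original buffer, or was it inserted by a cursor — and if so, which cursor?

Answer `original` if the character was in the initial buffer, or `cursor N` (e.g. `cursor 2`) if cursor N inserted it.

After op 1 (add_cursor(2)): buffer="udsfgym" (len 7), cursors c4@2 c1@3 c2@4 c3@6, authorship .......
After op 2 (insert('d')): buffer="uddsdfdgydm" (len 11), cursors c4@3 c1@5 c2@7 c3@10, authorship ..4.1.2..3.
After op 3 (move_right): buffer="uddsdfdgydm" (len 11), cursors c4@4 c1@6 c2@8 c3@11, authorship ..4.1.2..3.
After op 4 (move_left): buffer="uddsdfdgydm" (len 11), cursors c4@3 c1@5 c2@7 c3@10, authorship ..4.1.2..3.
After op 5 (insert('d')): buffer="udddsddfddgyddm" (len 15), cursors c4@4 c1@7 c2@10 c3@14, authorship ..44.11.22..33.
After op 6 (insert('e')): buffer="udddesddefddegyddem" (len 19), cursors c4@5 c1@9 c2@13 c3@18, authorship ..444.111.222..333.
After op 7 (insert('k')): buffer="udddeksddekfddekgyddekm" (len 23), cursors c4@6 c1@11 c2@16 c3@22, authorship ..4444.1111.2222..3333.
Authorship (.=original, N=cursor N): . . 4 4 4 4 . 1 1 1 1 . 2 2 2 2 . . 3 3 3 3 .
Index 9: author = 1

Answer: cursor 1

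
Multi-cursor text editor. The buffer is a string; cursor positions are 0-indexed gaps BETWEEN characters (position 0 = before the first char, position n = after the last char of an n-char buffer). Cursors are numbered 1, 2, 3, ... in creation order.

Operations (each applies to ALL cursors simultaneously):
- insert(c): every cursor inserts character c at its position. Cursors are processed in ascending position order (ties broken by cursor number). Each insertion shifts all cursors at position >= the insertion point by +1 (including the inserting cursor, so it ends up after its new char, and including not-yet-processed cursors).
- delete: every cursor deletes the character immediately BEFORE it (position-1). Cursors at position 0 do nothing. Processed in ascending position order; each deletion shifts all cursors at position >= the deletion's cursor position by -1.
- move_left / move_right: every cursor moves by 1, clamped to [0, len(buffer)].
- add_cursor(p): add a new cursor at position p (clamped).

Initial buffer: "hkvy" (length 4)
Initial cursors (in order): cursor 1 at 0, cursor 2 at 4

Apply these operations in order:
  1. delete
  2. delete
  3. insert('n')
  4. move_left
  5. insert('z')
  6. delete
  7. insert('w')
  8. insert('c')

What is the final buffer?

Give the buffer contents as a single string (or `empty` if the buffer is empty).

Answer: wcnhkwcn

Derivation:
After op 1 (delete): buffer="hkv" (len 3), cursors c1@0 c2@3, authorship ...
After op 2 (delete): buffer="hk" (len 2), cursors c1@0 c2@2, authorship ..
After op 3 (insert('n')): buffer="nhkn" (len 4), cursors c1@1 c2@4, authorship 1..2
After op 4 (move_left): buffer="nhkn" (len 4), cursors c1@0 c2@3, authorship 1..2
After op 5 (insert('z')): buffer="znhkzn" (len 6), cursors c1@1 c2@5, authorship 11..22
After op 6 (delete): buffer="nhkn" (len 4), cursors c1@0 c2@3, authorship 1..2
After op 7 (insert('w')): buffer="wnhkwn" (len 6), cursors c1@1 c2@5, authorship 11..22
After op 8 (insert('c')): buffer="wcnhkwcn" (len 8), cursors c1@2 c2@7, authorship 111..222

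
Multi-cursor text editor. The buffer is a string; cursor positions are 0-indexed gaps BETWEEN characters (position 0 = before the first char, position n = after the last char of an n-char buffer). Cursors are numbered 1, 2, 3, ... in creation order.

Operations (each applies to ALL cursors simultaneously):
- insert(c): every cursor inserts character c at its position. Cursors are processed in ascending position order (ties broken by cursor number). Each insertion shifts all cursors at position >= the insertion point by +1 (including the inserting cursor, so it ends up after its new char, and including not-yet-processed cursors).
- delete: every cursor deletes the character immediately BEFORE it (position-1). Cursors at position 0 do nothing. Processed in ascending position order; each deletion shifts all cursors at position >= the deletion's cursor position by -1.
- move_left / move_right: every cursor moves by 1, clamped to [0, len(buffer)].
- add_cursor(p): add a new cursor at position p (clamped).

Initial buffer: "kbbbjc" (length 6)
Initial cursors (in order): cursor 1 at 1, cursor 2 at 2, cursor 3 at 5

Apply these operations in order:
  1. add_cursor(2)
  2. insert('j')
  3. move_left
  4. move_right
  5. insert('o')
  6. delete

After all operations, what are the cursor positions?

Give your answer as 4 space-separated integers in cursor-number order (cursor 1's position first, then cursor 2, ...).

After op 1 (add_cursor(2)): buffer="kbbbjc" (len 6), cursors c1@1 c2@2 c4@2 c3@5, authorship ......
After op 2 (insert('j')): buffer="kjbjjbbjjc" (len 10), cursors c1@2 c2@5 c4@5 c3@9, authorship .1.24...3.
After op 3 (move_left): buffer="kjbjjbbjjc" (len 10), cursors c1@1 c2@4 c4@4 c3@8, authorship .1.24...3.
After op 4 (move_right): buffer="kjbjjbbjjc" (len 10), cursors c1@2 c2@5 c4@5 c3@9, authorship .1.24...3.
After op 5 (insert('o')): buffer="kjobjjoobbjjoc" (len 14), cursors c1@3 c2@8 c4@8 c3@13, authorship .11.2424...33.
After op 6 (delete): buffer="kjbjjbbjjc" (len 10), cursors c1@2 c2@5 c4@5 c3@9, authorship .1.24...3.

Answer: 2 5 9 5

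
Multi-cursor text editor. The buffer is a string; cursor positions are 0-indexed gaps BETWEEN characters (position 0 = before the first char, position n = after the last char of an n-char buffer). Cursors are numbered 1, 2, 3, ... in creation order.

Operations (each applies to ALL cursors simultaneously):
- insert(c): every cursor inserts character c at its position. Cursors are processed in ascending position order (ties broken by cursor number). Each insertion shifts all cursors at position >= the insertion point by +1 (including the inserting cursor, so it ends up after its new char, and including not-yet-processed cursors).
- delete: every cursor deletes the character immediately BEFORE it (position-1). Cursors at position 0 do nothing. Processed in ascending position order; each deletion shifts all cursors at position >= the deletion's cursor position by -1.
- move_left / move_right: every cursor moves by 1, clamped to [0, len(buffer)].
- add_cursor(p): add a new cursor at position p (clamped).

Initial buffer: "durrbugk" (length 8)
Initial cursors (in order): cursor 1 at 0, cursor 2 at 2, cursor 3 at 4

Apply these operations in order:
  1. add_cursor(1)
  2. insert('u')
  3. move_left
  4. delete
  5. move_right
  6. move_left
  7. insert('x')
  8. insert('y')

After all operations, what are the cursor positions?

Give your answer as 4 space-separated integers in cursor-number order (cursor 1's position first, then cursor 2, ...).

After op 1 (add_cursor(1)): buffer="durrbugk" (len 8), cursors c1@0 c4@1 c2@2 c3@4, authorship ........
After op 2 (insert('u')): buffer="uduuurrubugk" (len 12), cursors c1@1 c4@3 c2@5 c3@8, authorship 1.4.2..3....
After op 3 (move_left): buffer="uduuurrubugk" (len 12), cursors c1@0 c4@2 c2@4 c3@7, authorship 1.4.2..3....
After op 4 (delete): buffer="uuurubugk" (len 9), cursors c1@0 c4@1 c2@2 c3@4, authorship 142.3....
After op 5 (move_right): buffer="uuurubugk" (len 9), cursors c1@1 c4@2 c2@3 c3@5, authorship 142.3....
After op 6 (move_left): buffer="uuurubugk" (len 9), cursors c1@0 c4@1 c2@2 c3@4, authorship 142.3....
After op 7 (insert('x')): buffer="xuxuxurxubugk" (len 13), cursors c1@1 c4@3 c2@5 c3@8, authorship 114422.33....
After op 8 (insert('y')): buffer="xyuxyuxyurxyubugk" (len 17), cursors c1@2 c4@5 c2@8 c3@12, authorship 111444222.333....

Answer: 2 8 12 5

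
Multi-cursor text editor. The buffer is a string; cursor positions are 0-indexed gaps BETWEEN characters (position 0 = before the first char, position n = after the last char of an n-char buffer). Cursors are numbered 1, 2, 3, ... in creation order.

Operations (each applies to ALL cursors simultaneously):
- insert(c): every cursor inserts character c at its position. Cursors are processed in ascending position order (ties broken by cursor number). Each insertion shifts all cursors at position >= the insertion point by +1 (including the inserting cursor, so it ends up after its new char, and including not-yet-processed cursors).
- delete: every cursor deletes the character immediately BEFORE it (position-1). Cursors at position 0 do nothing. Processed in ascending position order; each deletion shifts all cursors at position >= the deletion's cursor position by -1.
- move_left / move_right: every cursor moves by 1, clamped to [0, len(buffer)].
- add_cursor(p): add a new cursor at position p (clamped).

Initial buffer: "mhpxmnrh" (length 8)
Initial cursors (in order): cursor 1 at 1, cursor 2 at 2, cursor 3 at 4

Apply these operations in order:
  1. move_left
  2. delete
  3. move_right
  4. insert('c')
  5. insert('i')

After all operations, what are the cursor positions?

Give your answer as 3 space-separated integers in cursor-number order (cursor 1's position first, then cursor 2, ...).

Answer: 5 5 8

Derivation:
After op 1 (move_left): buffer="mhpxmnrh" (len 8), cursors c1@0 c2@1 c3@3, authorship ........
After op 2 (delete): buffer="hxmnrh" (len 6), cursors c1@0 c2@0 c3@1, authorship ......
After op 3 (move_right): buffer="hxmnrh" (len 6), cursors c1@1 c2@1 c3@2, authorship ......
After op 4 (insert('c')): buffer="hccxcmnrh" (len 9), cursors c1@3 c2@3 c3@5, authorship .12.3....
After op 5 (insert('i')): buffer="hcciixcimnrh" (len 12), cursors c1@5 c2@5 c3@8, authorship .1212.33....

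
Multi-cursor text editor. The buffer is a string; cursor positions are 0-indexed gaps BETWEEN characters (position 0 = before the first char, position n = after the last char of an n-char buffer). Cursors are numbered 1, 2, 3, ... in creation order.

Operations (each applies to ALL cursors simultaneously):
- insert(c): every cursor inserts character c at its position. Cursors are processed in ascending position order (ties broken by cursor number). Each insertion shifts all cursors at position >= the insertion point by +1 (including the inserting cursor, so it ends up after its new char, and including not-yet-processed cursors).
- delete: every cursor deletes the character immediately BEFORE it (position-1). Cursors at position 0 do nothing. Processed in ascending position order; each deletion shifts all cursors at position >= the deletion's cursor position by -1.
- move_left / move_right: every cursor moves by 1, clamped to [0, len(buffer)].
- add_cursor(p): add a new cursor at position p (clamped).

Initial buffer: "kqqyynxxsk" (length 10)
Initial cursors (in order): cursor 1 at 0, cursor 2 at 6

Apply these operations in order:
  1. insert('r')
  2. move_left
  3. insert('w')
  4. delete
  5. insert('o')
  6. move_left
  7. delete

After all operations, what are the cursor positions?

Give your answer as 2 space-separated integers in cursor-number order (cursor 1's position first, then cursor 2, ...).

After op 1 (insert('r')): buffer="rkqqyynrxxsk" (len 12), cursors c1@1 c2@8, authorship 1......2....
After op 2 (move_left): buffer="rkqqyynrxxsk" (len 12), cursors c1@0 c2@7, authorship 1......2....
After op 3 (insert('w')): buffer="wrkqqyynwrxxsk" (len 14), cursors c1@1 c2@9, authorship 11......22....
After op 4 (delete): buffer="rkqqyynrxxsk" (len 12), cursors c1@0 c2@7, authorship 1......2....
After op 5 (insert('o')): buffer="orkqqyynorxxsk" (len 14), cursors c1@1 c2@9, authorship 11......22....
After op 6 (move_left): buffer="orkqqyynorxxsk" (len 14), cursors c1@0 c2@8, authorship 11......22....
After op 7 (delete): buffer="orkqqyyorxxsk" (len 13), cursors c1@0 c2@7, authorship 11.....22....

Answer: 0 7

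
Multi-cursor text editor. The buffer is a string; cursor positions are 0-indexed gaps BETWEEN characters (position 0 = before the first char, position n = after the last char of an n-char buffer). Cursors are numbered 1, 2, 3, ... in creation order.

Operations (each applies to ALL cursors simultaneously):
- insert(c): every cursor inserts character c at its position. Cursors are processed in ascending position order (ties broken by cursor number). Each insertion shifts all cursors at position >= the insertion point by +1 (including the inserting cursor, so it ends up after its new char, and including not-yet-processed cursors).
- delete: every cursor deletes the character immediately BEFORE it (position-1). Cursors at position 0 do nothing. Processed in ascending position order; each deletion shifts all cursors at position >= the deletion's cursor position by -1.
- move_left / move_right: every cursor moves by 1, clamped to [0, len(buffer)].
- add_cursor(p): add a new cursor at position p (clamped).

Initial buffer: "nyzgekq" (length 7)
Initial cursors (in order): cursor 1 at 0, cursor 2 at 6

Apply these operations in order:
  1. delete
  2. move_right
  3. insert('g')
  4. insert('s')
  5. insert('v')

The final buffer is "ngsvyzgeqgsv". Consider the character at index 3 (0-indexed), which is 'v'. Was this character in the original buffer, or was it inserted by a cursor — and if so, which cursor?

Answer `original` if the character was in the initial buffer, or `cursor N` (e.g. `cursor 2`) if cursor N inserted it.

After op 1 (delete): buffer="nyzgeq" (len 6), cursors c1@0 c2@5, authorship ......
After op 2 (move_right): buffer="nyzgeq" (len 6), cursors c1@1 c2@6, authorship ......
After op 3 (insert('g')): buffer="ngyzgeqg" (len 8), cursors c1@2 c2@8, authorship .1.....2
After op 4 (insert('s')): buffer="ngsyzgeqgs" (len 10), cursors c1@3 c2@10, authorship .11.....22
After op 5 (insert('v')): buffer="ngsvyzgeqgsv" (len 12), cursors c1@4 c2@12, authorship .111.....222
Authorship (.=original, N=cursor N): . 1 1 1 . . . . . 2 2 2
Index 3: author = 1

Answer: cursor 1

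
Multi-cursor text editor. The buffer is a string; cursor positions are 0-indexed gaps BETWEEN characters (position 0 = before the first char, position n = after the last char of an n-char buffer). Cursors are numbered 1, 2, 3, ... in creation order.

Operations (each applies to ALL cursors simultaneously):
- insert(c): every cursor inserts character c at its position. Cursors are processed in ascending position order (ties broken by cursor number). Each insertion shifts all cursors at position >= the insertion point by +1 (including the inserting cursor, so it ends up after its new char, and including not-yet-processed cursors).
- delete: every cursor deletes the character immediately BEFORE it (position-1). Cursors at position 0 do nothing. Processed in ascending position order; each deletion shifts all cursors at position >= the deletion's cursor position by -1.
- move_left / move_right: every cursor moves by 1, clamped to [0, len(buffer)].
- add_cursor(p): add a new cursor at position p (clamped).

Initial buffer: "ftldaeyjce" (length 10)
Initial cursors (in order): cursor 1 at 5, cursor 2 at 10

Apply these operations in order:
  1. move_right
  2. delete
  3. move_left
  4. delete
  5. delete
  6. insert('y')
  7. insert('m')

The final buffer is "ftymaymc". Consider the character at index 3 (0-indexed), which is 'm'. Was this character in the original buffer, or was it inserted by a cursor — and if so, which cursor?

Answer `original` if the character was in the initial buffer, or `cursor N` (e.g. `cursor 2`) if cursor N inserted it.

After op 1 (move_right): buffer="ftldaeyjce" (len 10), cursors c1@6 c2@10, authorship ..........
After op 2 (delete): buffer="ftldayjc" (len 8), cursors c1@5 c2@8, authorship ........
After op 3 (move_left): buffer="ftldayjc" (len 8), cursors c1@4 c2@7, authorship ........
After op 4 (delete): buffer="ftlayc" (len 6), cursors c1@3 c2@5, authorship ......
After op 5 (delete): buffer="ftac" (len 4), cursors c1@2 c2@3, authorship ....
After op 6 (insert('y')): buffer="ftyayc" (len 6), cursors c1@3 c2@5, authorship ..1.2.
After op 7 (insert('m')): buffer="ftymaymc" (len 8), cursors c1@4 c2@7, authorship ..11.22.
Authorship (.=original, N=cursor N): . . 1 1 . 2 2 .
Index 3: author = 1

Answer: cursor 1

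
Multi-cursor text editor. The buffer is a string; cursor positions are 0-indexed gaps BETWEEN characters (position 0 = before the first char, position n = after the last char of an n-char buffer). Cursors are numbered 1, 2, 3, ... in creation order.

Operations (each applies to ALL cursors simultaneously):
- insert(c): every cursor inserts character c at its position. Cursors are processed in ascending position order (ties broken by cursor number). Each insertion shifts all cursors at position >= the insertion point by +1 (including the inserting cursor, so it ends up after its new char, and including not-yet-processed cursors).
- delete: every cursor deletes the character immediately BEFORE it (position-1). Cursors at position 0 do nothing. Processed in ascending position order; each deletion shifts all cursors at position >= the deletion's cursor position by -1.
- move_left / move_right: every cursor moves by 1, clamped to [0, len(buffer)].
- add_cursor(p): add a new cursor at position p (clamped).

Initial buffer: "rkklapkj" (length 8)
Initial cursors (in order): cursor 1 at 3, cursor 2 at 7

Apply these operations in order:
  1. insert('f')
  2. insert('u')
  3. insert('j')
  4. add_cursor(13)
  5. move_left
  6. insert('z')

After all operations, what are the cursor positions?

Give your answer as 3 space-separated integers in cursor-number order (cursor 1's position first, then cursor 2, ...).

Answer: 6 15 15

Derivation:
After op 1 (insert('f')): buffer="rkkflapkfj" (len 10), cursors c1@4 c2@9, authorship ...1....2.
After op 2 (insert('u')): buffer="rkkfulapkfuj" (len 12), cursors c1@5 c2@11, authorship ...11....22.
After op 3 (insert('j')): buffer="rkkfujlapkfujj" (len 14), cursors c1@6 c2@13, authorship ...111....222.
After op 4 (add_cursor(13)): buffer="rkkfujlapkfujj" (len 14), cursors c1@6 c2@13 c3@13, authorship ...111....222.
After op 5 (move_left): buffer="rkkfujlapkfujj" (len 14), cursors c1@5 c2@12 c3@12, authorship ...111....222.
After op 6 (insert('z')): buffer="rkkfuzjlapkfuzzjj" (len 17), cursors c1@6 c2@15 c3@15, authorship ...1111....22232.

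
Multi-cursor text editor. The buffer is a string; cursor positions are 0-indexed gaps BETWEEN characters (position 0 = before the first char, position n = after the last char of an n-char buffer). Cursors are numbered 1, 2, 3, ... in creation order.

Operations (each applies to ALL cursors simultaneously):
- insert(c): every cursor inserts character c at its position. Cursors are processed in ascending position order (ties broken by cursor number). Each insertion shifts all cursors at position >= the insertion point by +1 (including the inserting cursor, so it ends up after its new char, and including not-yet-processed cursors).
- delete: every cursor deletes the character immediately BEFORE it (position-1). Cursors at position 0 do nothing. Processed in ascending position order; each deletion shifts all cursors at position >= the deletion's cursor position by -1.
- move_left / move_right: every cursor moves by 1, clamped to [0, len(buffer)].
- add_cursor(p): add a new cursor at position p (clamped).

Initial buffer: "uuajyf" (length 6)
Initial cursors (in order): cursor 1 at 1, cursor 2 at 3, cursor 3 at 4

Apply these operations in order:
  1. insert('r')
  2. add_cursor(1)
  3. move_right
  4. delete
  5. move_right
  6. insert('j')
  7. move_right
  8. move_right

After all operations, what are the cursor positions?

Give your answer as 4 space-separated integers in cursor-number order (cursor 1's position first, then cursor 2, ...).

After op 1 (insert('r')): buffer="uruarjryf" (len 9), cursors c1@2 c2@5 c3@7, authorship .1..2.3..
After op 2 (add_cursor(1)): buffer="uruarjryf" (len 9), cursors c4@1 c1@2 c2@5 c3@7, authorship .1..2.3..
After op 3 (move_right): buffer="uruarjryf" (len 9), cursors c4@2 c1@3 c2@6 c3@8, authorship .1..2.3..
After op 4 (delete): buffer="uarrf" (len 5), cursors c1@1 c4@1 c2@3 c3@4, authorship ..23.
After op 5 (move_right): buffer="uarrf" (len 5), cursors c1@2 c4@2 c2@4 c3@5, authorship ..23.
After op 6 (insert('j')): buffer="uajjrrjfj" (len 9), cursors c1@4 c4@4 c2@7 c3@9, authorship ..14232.3
After op 7 (move_right): buffer="uajjrrjfj" (len 9), cursors c1@5 c4@5 c2@8 c3@9, authorship ..14232.3
After op 8 (move_right): buffer="uajjrrjfj" (len 9), cursors c1@6 c4@6 c2@9 c3@9, authorship ..14232.3

Answer: 6 9 9 6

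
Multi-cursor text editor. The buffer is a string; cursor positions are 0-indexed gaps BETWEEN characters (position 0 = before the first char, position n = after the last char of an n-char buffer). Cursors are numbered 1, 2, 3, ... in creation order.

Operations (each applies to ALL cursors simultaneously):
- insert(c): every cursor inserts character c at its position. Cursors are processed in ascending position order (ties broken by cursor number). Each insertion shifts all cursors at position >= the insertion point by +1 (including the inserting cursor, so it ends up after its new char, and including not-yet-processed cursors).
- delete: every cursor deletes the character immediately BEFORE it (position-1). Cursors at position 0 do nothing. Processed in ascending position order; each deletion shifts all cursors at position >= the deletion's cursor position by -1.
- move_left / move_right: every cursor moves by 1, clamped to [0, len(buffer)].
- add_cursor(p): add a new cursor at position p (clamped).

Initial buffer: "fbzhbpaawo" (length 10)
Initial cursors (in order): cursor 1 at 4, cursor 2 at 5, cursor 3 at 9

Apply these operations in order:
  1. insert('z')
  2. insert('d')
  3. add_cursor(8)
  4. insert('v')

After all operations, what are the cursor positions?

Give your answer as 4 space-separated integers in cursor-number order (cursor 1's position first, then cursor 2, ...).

Answer: 7 12 19 10

Derivation:
After op 1 (insert('z')): buffer="fbzhzbzpaawzo" (len 13), cursors c1@5 c2@7 c3@12, authorship ....1.2....3.
After op 2 (insert('d')): buffer="fbzhzdbzdpaawzdo" (len 16), cursors c1@6 c2@9 c3@15, authorship ....11.22....33.
After op 3 (add_cursor(8)): buffer="fbzhzdbzdpaawzdo" (len 16), cursors c1@6 c4@8 c2@9 c3@15, authorship ....11.22....33.
After op 4 (insert('v')): buffer="fbzhzdvbzvdvpaawzdvo" (len 20), cursors c1@7 c4@10 c2@12 c3@19, authorship ....111.2422....333.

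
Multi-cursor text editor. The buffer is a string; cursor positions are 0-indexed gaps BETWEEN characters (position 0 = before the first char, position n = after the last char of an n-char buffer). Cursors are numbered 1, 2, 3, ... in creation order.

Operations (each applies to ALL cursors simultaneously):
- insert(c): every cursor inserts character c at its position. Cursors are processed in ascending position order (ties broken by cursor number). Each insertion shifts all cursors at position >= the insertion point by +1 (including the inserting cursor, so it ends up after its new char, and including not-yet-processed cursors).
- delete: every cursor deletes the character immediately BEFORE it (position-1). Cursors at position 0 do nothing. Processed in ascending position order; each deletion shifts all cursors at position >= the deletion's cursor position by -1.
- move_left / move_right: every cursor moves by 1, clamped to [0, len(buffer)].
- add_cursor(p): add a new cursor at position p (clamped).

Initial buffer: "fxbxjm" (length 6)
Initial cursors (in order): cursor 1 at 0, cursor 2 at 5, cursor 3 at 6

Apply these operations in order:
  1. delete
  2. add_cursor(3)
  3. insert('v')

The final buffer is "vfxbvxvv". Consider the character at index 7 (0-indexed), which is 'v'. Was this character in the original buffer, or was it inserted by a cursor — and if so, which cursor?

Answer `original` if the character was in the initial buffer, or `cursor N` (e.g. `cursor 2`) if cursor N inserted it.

Answer: cursor 3

Derivation:
After op 1 (delete): buffer="fxbx" (len 4), cursors c1@0 c2@4 c3@4, authorship ....
After op 2 (add_cursor(3)): buffer="fxbx" (len 4), cursors c1@0 c4@3 c2@4 c3@4, authorship ....
After op 3 (insert('v')): buffer="vfxbvxvv" (len 8), cursors c1@1 c4@5 c2@8 c3@8, authorship 1...4.23
Authorship (.=original, N=cursor N): 1 . . . 4 . 2 3
Index 7: author = 3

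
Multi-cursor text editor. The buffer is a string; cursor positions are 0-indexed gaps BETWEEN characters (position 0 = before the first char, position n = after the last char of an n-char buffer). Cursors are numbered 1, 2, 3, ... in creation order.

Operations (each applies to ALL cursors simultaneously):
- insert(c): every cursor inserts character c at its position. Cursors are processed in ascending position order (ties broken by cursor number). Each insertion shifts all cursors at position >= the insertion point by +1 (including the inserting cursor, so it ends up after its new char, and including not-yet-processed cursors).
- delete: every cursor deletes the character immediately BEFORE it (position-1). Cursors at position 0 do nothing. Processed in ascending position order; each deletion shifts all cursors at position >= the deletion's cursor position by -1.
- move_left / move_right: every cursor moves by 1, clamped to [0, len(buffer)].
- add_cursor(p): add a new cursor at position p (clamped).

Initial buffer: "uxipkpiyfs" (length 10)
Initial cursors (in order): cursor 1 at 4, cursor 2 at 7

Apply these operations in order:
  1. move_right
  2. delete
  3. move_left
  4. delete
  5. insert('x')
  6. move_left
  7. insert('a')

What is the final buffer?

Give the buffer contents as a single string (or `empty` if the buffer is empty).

Answer: uxaxpaxifs

Derivation:
After op 1 (move_right): buffer="uxipkpiyfs" (len 10), cursors c1@5 c2@8, authorship ..........
After op 2 (delete): buffer="uxippifs" (len 8), cursors c1@4 c2@6, authorship ........
After op 3 (move_left): buffer="uxippifs" (len 8), cursors c1@3 c2@5, authorship ........
After op 4 (delete): buffer="uxpifs" (len 6), cursors c1@2 c2@3, authorship ......
After op 5 (insert('x')): buffer="uxxpxifs" (len 8), cursors c1@3 c2@5, authorship ..1.2...
After op 6 (move_left): buffer="uxxpxifs" (len 8), cursors c1@2 c2@4, authorship ..1.2...
After op 7 (insert('a')): buffer="uxaxpaxifs" (len 10), cursors c1@3 c2@6, authorship ..11.22...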